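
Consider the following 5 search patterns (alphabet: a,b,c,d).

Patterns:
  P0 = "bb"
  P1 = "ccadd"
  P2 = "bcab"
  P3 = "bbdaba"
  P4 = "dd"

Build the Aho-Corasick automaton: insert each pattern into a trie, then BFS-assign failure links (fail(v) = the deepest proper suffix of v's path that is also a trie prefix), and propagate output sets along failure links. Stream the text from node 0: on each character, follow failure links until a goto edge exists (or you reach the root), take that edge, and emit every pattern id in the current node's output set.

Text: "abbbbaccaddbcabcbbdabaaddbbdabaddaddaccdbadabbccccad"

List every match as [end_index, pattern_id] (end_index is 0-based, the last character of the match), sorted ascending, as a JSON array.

Construct AC machine:
Trie (insert patterns):
  0='ε' goto b→1 c→3 d→15
  1='b' goto b→2 c→8
  2='bb' goto d→11  [P0 ends]
  3='c' goto c→4
  4='cc' goto a→5
  5='cca' goto d→6
  6='ccad' goto d→7
  7='ccadd' goto ·  [P1 ends]
  8='bc' goto a→9
  9='bca' goto b→10
  10='bcab' goto ·  [P2 ends]
  11='bbd' goto a→12
  12='bbda' goto b→13
  13='bbdab' goto a→14
  14='bbdaba' goto ·  [P3 ends]
  15='d' goto d→16
  16='dd' goto ·  [P4 ends]

BFS fail/out derivation:
  n1('b'): parent n0 fail=0; on 'b' 0 → fail=0;  out ∅∪∅=∅
  n3('c'): parent n0 fail=0; on 'c' 0 → fail=0;  out ∅∪∅=∅
  n15('d'): parent n0 fail=0; on 'd' 0 → fail=0;  out ∅∪∅=∅
  n2('bb'): parent n1 fail=0; on 'b' 0 → fail=1;  out {0}∪∅={0}
  n4('cc'): parent n3 fail=0; on 'c' 0 → fail=3;  out ∅∪∅=∅
  n8('bc'): parent n1 fail=0; on 'c' 0 → fail=3;  out ∅∪∅=∅
  n16('dd'): parent n15 fail=0; on 'd' 0 → fail=15;  out {4}∪∅={4}
  n5('cca'): parent n4 fail=3; on 'a' 3→0 → fail=0;  out ∅∪∅=∅
  n9('bca'): parent n8 fail=3; on 'a' 3→0 → fail=0;  out ∅∪∅=∅
  n11('bbd'): parent n2 fail=1; on 'd' 1→0 → fail=15;  out ∅∪∅=∅
  n6('ccad'): parent n5 fail=0; on 'd' 0 → fail=15;  out ∅∪∅=∅
  n10('bcab'): parent n9 fail=0; on 'b' 0 → fail=1;  out {2}∪∅={2}
  n12('bbda'): parent n11 fail=15; on 'a' 15→0 → fail=0;  out ∅∪∅=∅
  n7('ccadd'): parent n6 fail=15; on 'd' 15 → fail=16;  out {1}∪{4}={1,4}
  n13('bbdab'): parent n12 fail=0; on 'b' 0 → fail=1;  out ∅∪∅=∅
  n14('bbdaba'): parent n13 fail=1; on 'a' 1→0 → fail=0;  out {3}∪∅={3}

Text stream:
[0] read 'a'  n0⇒n0
[1] read 'b'  n0⇒n1
[2] read 'b'  n1⇒n2  emit P0@[1:2]
[3] read 'b'  n2⇒n2 ·f  emit P0@[2:3]
[4] read 'b'  n2⇒n2 ·f  emit P0@[3:4]
[5] read 'a'  n2⇒n0 ·f
[6] read 'c'  n0⇒n3
[7] read 'c'  n3⇒n4
[8] read 'a'  n4⇒n5
[9] read 'd'  n5⇒n6
[10] read 'd'  n6⇒n7  emit P1@[6:10],P4@[9:10]
[11] read 'b'  n7⇒n1 ·f
[12] read 'c'  n1⇒n8
[13] read 'a'  n8⇒n9
[14] read 'b'  n9⇒n10  emit P2@[11:14]
[15] read 'c'  n10⇒n8 ·f
[16] read 'b'  n8⇒n1 ·f
[17] read 'b'  n1⇒n2  emit P0@[16:17]
[18] read 'd'  n2⇒n11
[19] read 'a'  n11⇒n12
[20] read 'b'  n12⇒n13
[21] read 'a'  n13⇒n14  emit P3@[16:21]
[22] read 'a'  n14⇒n0 ·f
[23] read 'd'  n0⇒n15
[24] read 'd'  n15⇒n16  emit P4@[23:24]
[25] read 'b'  n16⇒n1 ·f
[26] read 'b'  n1⇒n2  emit P0@[25:26]
[27] read 'd'  n2⇒n11
[28] read 'a'  n11⇒n12
[29] read 'b'  n12⇒n13
[30] read 'a'  n13⇒n14  emit P3@[25:30]
[31] read 'd'  n14⇒n15 ·f
[32] read 'd'  n15⇒n16  emit P4@[31:32]
[33] read 'a'  n16⇒n0 ·f
[34] read 'd'  n0⇒n15
[35] read 'd'  n15⇒n16  emit P4@[34:35]
[36] read 'a'  n16⇒n0 ·f
[37] read 'c'  n0⇒n3
[38] read 'c'  n3⇒n4
[39] read 'd'  n4⇒n15 ·f
[40] read 'b'  n15⇒n1 ·f
[41] read 'a'  n1⇒n0 ·f
[42] read 'd'  n0⇒n15
[43] read 'a'  n15⇒n0 ·f
[44] read 'b'  n0⇒n1
[45] read 'b'  n1⇒n2  emit P0@[44:45]
[46] read 'c'  n2⇒n8 ·f
[47] read 'c'  n8⇒n4 ·f
[48] read 'c'  n4⇒n4 ·f
[49] read 'c'  n4⇒n4 ·f
[50] read 'a'  n4⇒n5
[51] read 'd'  n5⇒n6

All matches (sorted): [[2,0],[3,0],[4,0],[10,1],[10,4],[14,2],[17,0],[21,3],[24,4],[26,0],[30,3],[32,4],[35,4],[45,0]]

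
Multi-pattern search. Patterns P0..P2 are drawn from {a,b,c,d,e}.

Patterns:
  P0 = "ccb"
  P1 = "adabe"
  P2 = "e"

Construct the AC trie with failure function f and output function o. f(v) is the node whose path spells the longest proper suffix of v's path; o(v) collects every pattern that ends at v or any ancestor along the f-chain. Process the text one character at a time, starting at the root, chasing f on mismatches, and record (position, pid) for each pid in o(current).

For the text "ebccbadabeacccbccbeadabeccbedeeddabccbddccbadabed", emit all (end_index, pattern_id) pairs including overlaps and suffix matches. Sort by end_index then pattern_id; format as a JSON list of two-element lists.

Construct AC machine:
Trie nodes:
  n0 'ε': a→4 c→1 e→9
  n1 'c': c→2
  n2 'cc': b→3
  n3 'ccb': ·  [P0 ends]
  n4 'a': d→5
  n5 'ad': a→6
  n6 'ada': b→7
  n7 'adab': e→8
  n8 'adabe': ·  [P1 ends]
  n9 'e': ·  [P2 ends]

Failure links (BFS by depth):
  n1('c'): parent n0 fail=0; on 'c' 0 → fail=0;  out ∅∪∅=∅
  n4('a'): parent n0 fail=0; on 'a' 0 → fail=0;  out ∅∪∅=∅
  n9('e'): parent n0 fail=0; on 'e' 0 → fail=0;  out {2}∪∅={2}
  n2('cc'): parent n1 fail=0; on 'c' 0 → fail=1;  out ∅∪∅=∅
  n5('ad'): parent n4 fail=0; on 'd' 0 → fail=0;  out ∅∪∅=∅
  n3('ccb'): parent n2 fail=1; on 'b' 1→0 → fail=0;  out {0}∪∅={0}
  n6('ada'): parent n5 fail=0; on 'a' 0 → fail=4;  out ∅∪∅=∅
  n7('adab'): parent n6 fail=4; on 'b' 4→0 → fail=0;  out ∅∪∅=∅
  n8('adabe'): parent n7 fail=0; on 'e' 0 → fail=9;  out {1}∪{2}={1,2}

Text stream:
i=0 'e': node 0→9  emit P2@[0:0]
i=1 'b': node 9→0 ·f
i=2 'c': node 0→1
i=3 'c': node 1→2
i=4 'b': node 2→3  emit P0@[2:4]
i=5 'a': node 3→4 ·f
i=6 'd': node 4→5
i=7 'a': node 5→6
i=8 'b': node 6→7
i=9 'e': node 7→8  emit P1@[5:9],P2@[9:9]
i=10 'a': node 8→4 ·f
i=11 'c': node 4→1 ·f
i=12 'c': node 1→2
i=13 'c': node 2→2 ·f
i=14 'b': node 2→3  emit P0@[12:14]
i=15 'c': node 3→1 ·f
i=16 'c': node 1→2
i=17 'b': node 2→3  emit P0@[15:17]
i=18 'e': node 3→9 ·f  emit P2@[18:18]
i=19 'a': node 9→4 ·f
i=20 'd': node 4→5
i=21 'a': node 5→6
i=22 'b': node 6→7
i=23 'e': node 7→8  emit P1@[19:23],P2@[23:23]
i=24 'c': node 8→1 ·f
i=25 'c': node 1→2
i=26 'b': node 2→3  emit P0@[24:26]
i=27 'e': node 3→9 ·f  emit P2@[27:27]
i=28 'd': node 9→0 ·f
i=29 'e': node 0→9  emit P2@[29:29]
i=30 'e': node 9→9 ·f  emit P2@[30:30]
i=31 'd': node 9→0 ·f
i=32 'd': node 0→0
i=33 'a': node 0→4
i=34 'b': node 4→0 ·f
i=35 'c': node 0→1
i=36 'c': node 1→2
i=37 'b': node 2→3  emit P0@[35:37]
i=38 'd': node 3→0 ·f
i=39 'd': node 0→0
i=40 'c': node 0→1
i=41 'c': node 1→2
i=42 'b': node 2→3  emit P0@[40:42]
i=43 'a': node 3→4 ·f
i=44 'd': node 4→5
i=45 'a': node 5→6
i=46 'b': node 6→7
i=47 'e': node 7→8  emit P1@[43:47],P2@[47:47]
i=48 'd': node 8→0 ·f

All matches (sorted): [[0,2],[4,0],[9,1],[9,2],[14,0],[17,0],[18,2],[23,1],[23,2],[26,0],[27,2],[29,2],[30,2],[37,0],[42,0],[47,1],[47,2]]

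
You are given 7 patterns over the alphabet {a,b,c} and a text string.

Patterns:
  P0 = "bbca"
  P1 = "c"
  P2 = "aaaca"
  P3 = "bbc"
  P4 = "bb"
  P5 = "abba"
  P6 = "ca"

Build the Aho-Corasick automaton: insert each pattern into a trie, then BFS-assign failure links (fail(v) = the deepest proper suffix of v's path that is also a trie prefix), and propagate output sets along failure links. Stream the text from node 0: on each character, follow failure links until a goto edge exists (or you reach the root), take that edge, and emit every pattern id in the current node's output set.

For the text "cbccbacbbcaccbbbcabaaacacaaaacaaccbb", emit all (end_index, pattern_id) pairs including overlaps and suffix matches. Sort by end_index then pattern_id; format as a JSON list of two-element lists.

Build:
Trie nodes:
  n0 'ε': a→6 b→1 c→5
  n1 'b': b→2
  n2 'bb': c→3  ←P4
  n3 'bbc': a→4  ←P3
  n4 'bbca': ·  ←P0
  n5 'c': a→14  ←P1
  n6 'a': a→7 b→11
  n7 'aa': a→8
  n8 'aaa': c→9
  n9 'aaac': a→10
  n10 'aaaca': ·  ←P2
  n11 'ab': b→12
  n12 'abb': a→13
  n13 'abba': ·  ←P5
  n14 'ca': ·  ←P6

BFS fail/out derivation:
  fail(1) 'b': from fail(0)=0 chase 'b': 0 ⇒ 0;  out=∅∪out(0)=∅
  fail(5) 'c': from fail(0)=0 chase 'c': 0 ⇒ 0;  out={1}∪out(0)={1}
  fail(6) 'a': from fail(0)=0 chase 'a': 0 ⇒ 0;  out=∅∪out(0)=∅
  fail(2) 'bb': from fail(1)=0 chase 'b': 0 ⇒ 1;  out={4}∪out(1)={4}
  fail(7) 'aa': from fail(6)=0 chase 'a': 0 ⇒ 6;  out=∅∪out(6)=∅
  fail(11) 'ab': from fail(6)=0 chase 'b': 0 ⇒ 1;  out=∅∪out(1)=∅
  fail(14) 'ca': from fail(5)=0 chase 'a': 0 ⇒ 6;  out={6}∪out(6)={6}
  fail(3) 'bbc': from fail(2)=1 chase 'c': 1→0 ⇒ 5;  out={3}∪out(5)={1,3}
  fail(8) 'aaa': from fail(7)=6 chase 'a': 6 ⇒ 7;  out=∅∪out(7)=∅
  fail(12) 'abb': from fail(11)=1 chase 'b': 1 ⇒ 2;  out=∅∪out(2)={4}
  fail(4) 'bbca': from fail(3)=5 chase 'a': 5 ⇒ 14;  out={0}∪out(14)={0,6}
  fail(9) 'aaac': from fail(8)=7 chase 'c': 7→6→0 ⇒ 5;  out=∅∪out(5)={1}
  fail(13) 'abba': from fail(12)=2 chase 'a': 2→1→0 ⇒ 6;  out={5}∪out(6)={5}
  fail(10) 'aaaca': from fail(9)=5 chase 'a': 5 ⇒ 14;  out={2}∪out(14)={2,6}

Run:
pos 0 'c': at 5  emit P1@[0:0]
pos 1 'b': at 1 (fail-walked)
pos 2 'c': at 5 (fail-walked)  emit P1@[2:2]
pos 3 'c': at 5 (fail-walked)  emit P1@[3:3]
pos 4 'b': at 1 (fail-walked)
pos 5 'a': at 6 (fail-walked)
pos 6 'c': at 5 (fail-walked)  emit P1@[6:6]
pos 7 'b': at 1 (fail-walked)
pos 8 'b': at 2  emit P4@[7:8]
pos 9 'c': at 3  emit P1@[9:9],P3@[7:9]
pos 10 'a': at 4  emit P0@[7:10],P6@[9:10]
pos 11 'c': at 5 (fail-walked)  emit P1@[11:11]
pos 12 'c': at 5 (fail-walked)  emit P1@[12:12]
pos 13 'b': at 1 (fail-walked)
pos 14 'b': at 2  emit P4@[13:14]
pos 15 'b': at 2 (fail-walked)  emit P4@[14:15]
pos 16 'c': at 3  emit P1@[16:16],P3@[14:16]
pos 17 'a': at 4  emit P0@[14:17],P6@[16:17]
pos 18 'b': at 11 (fail-walked)
pos 19 'a': at 6 (fail-walked)
pos 20 'a': at 7
pos 21 'a': at 8
pos 22 'c': at 9  emit P1@[22:22]
pos 23 'a': at 10  emit P2@[19:23],P6@[22:23]
pos 24 'c': at 5 (fail-walked)  emit P1@[24:24]
pos 25 'a': at 14  emit P6@[24:25]
pos 26 'a': at 7 (fail-walked)
pos 27 'a': at 8
pos 28 'a': at 8 (fail-walked)
pos 29 'c': at 9  emit P1@[29:29]
pos 30 'a': at 10  emit P2@[26:30],P6@[29:30]
pos 31 'a': at 7 (fail-walked)
pos 32 'c': at 5 (fail-walked)  emit P1@[32:32]
pos 33 'c': at 5 (fail-walked)  emit P1@[33:33]
pos 34 'b': at 1 (fail-walked)
pos 35 'b': at 2  emit P4@[34:35]

Result: [[0,1],[2,1],[3,1],[6,1],[8,4],[9,1],[9,3],[10,0],[10,6],[11,1],[12,1],[14,4],[15,4],[16,1],[16,3],[17,0],[17,6],[22,1],[23,2],[23,6],[24,1],[25,6],[29,1],[30,2],[30,6],[32,1],[33,1],[35,4]]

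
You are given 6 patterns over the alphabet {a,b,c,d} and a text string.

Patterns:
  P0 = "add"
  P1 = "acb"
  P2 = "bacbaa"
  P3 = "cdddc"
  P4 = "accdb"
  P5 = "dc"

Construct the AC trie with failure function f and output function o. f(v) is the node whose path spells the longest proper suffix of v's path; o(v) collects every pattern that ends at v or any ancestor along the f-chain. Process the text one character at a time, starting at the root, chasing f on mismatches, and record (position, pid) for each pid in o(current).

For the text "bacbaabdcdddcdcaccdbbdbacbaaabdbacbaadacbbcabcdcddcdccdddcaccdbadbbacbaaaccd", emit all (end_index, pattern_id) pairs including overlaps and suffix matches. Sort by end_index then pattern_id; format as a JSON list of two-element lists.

Construct AC machine:
Trie nodes:
  0='ε' goto a→1 b→6 c→12 d→20
  1='a' goto c→4 d→2
  2='ad' goto d→3
  3='add' goto ·  ←P0
  4='ac' goto b→5 c→17
  5='acb' goto ·  ←P1
  6='b' goto a→7
  7='ba' goto c→8
  8='bac' goto b→9
  9='bacb' goto a→10
  10='bacba' goto a→11
  11='bacbaa' goto ·  ←P2
  12='c' goto d→13
  13='cd' goto d→14
  14='cdd' goto d→15
  15='cddd' goto c→16
  16='cdddc' goto ·  ←P3
  17='acc' goto d→18
  18='accd' goto b→19
  19='accdb' goto ·  ←P4
  20='d' goto c→21
  21='dc' goto ·  ←P5

BFS fail/out derivation:
  fail(1) 'a': from fail(0)=0 chase 'a': 0 ⇒ 0;  out=∅∪out(0)=∅
  fail(6) 'b': from fail(0)=0 chase 'b': 0 ⇒ 0;  out=∅∪out(0)=∅
  fail(12) 'c': from fail(0)=0 chase 'c': 0 ⇒ 0;  out=∅∪out(0)=∅
  fail(20) 'd': from fail(0)=0 chase 'd': 0 ⇒ 0;  out=∅∪out(0)=∅
  fail(2) 'ad': from fail(1)=0 chase 'd': 0 ⇒ 20;  out=∅∪out(20)=∅
  fail(4) 'ac': from fail(1)=0 chase 'c': 0 ⇒ 12;  out=∅∪out(12)=∅
  fail(7) 'ba': from fail(6)=0 chase 'a': 0 ⇒ 1;  out=∅∪out(1)=∅
  fail(13) 'cd': from fail(12)=0 chase 'd': 0 ⇒ 20;  out=∅∪out(20)=∅
  fail(21) 'dc': from fail(20)=0 chase 'c': 0 ⇒ 12;  out={5}∪out(12)={5}
  fail(3) 'add': from fail(2)=20 chase 'd': 20→0 ⇒ 20;  out={0}∪out(20)={0}
  fail(5) 'acb': from fail(4)=12 chase 'b': 12→0 ⇒ 6;  out={1}∪out(6)={1}
  fail(8) 'bac': from fail(7)=1 chase 'c': 1 ⇒ 4;  out=∅∪out(4)=∅
  fail(14) 'cdd': from fail(13)=20 chase 'd': 20→0 ⇒ 20;  out=∅∪out(20)=∅
  fail(17) 'acc': from fail(4)=12 chase 'c': 12→0 ⇒ 12;  out=∅∪out(12)=∅
  fail(9) 'bacb': from fail(8)=4 chase 'b': 4 ⇒ 5;  out=∅∪out(5)={1}
  fail(15) 'cddd': from fail(14)=20 chase 'd': 20→0 ⇒ 20;  out=∅∪out(20)=∅
  fail(18) 'accd': from fail(17)=12 chase 'd': 12 ⇒ 13;  out=∅∪out(13)=∅
  fail(10) 'bacba': from fail(9)=5 chase 'a': 5→6 ⇒ 7;  out=∅∪out(7)=∅
  fail(16) 'cdddc': from fail(15)=20 chase 'c': 20 ⇒ 21;  out={3}∪out(21)={3,5}
  fail(19) 'accdb': from fail(18)=13 chase 'b': 13→20→0 ⇒ 6;  out={4}∪out(6)={4}
  fail(11) 'bacbaa': from fail(10)=7 chase 'a': 7→1→0 ⇒ 1;  out={2}∪out(1)={2}

Text stream:
pos 0 'b': at 6
pos 1 'a': at 7
pos 2 'c': at 8
pos 3 'b': at 9  ** P1@[1:3]
pos 4 'a': at 10
pos 5 'a': at 11  ** P2@[0:5]
pos 6 'b': at 6 ·f
pos 7 'd': at 20 ·f
pos 8 'c': at 21  ** P5@[7:8]
pos 9 'd': at 13 ·f
pos 10 'd': at 14
pos 11 'd': at 15
pos 12 'c': at 16  ** P3@[8:12],P5@[11:12]
pos 13 'd': at 13 ·f
pos 14 'c': at 21 ·f  ** P5@[13:14]
pos 15 'a': at 1 ·f
pos 16 'c': at 4
pos 17 'c': at 17
pos 18 'd': at 18
pos 19 'b': at 19  ** P4@[15:19]
pos 20 'b': at 6 ·f
pos 21 'd': at 20 ·f
pos 22 'b': at 6 ·f
pos 23 'a': at 7
pos 24 'c': at 8
pos 25 'b': at 9  ** P1@[23:25]
pos 26 'a': at 10
pos 27 'a': at 11  ** P2@[22:27]
pos 28 'a': at 1 ·f
pos 29 'b': at 6 ·f
pos 30 'd': at 20 ·f
pos 31 'b': at 6 ·f
pos 32 'a': at 7
pos 33 'c': at 8
pos 34 'b': at 9  ** P1@[32:34]
pos 35 'a': at 10
pos 36 'a': at 11  ** P2@[31:36]
pos 37 'd': at 2 ·f
pos 38 'a': at 1 ·f
pos 39 'c': at 4
pos 40 'b': at 5  ** P1@[38:40]
pos 41 'b': at 6 ·f
pos 42 'c': at 12 ·f
pos 43 'a': at 1 ·f
pos 44 'b': at 6 ·f
pos 45 'c': at 12 ·f
pos 46 'd': at 13
pos 47 'c': at 21 ·f  ** P5@[46:47]
pos 48 'd': at 13 ·f
pos 49 'd': at 14
pos 50 'c': at 21 ·f  ** P5@[49:50]
pos 51 'd': at 13 ·f
pos 52 'c': at 21 ·f  ** P5@[51:52]
pos 53 'c': at 12 ·f
pos 54 'd': at 13
pos 55 'd': at 14
pos 56 'd': at 15
pos 57 'c': at 16  ** P3@[53:57],P5@[56:57]
pos 58 'a': at 1 ·f
pos 59 'c': at 4
pos 60 'c': at 17
pos 61 'd': at 18
pos 62 'b': at 19  ** P4@[58:62]
pos 63 'a': at 7 ·f
pos 64 'd': at 2 ·f
pos 65 'b': at 6 ·f
pos 66 'b': at 6 ·f
pos 67 'a': at 7
pos 68 'c': at 8
pos 69 'b': at 9  ** P1@[67:69]
pos 70 'a': at 10
pos 71 'a': at 11  ** P2@[66:71]
pos 72 'a': at 1 ·f
pos 73 'c': at 4
pos 74 'c': at 17
pos 75 'd': at 18

Result: [[3,1],[5,2],[8,5],[12,3],[12,5],[14,5],[19,4],[25,1],[27,2],[34,1],[36,2],[40,1],[47,5],[50,5],[52,5],[57,3],[57,5],[62,4],[69,1],[71,2]]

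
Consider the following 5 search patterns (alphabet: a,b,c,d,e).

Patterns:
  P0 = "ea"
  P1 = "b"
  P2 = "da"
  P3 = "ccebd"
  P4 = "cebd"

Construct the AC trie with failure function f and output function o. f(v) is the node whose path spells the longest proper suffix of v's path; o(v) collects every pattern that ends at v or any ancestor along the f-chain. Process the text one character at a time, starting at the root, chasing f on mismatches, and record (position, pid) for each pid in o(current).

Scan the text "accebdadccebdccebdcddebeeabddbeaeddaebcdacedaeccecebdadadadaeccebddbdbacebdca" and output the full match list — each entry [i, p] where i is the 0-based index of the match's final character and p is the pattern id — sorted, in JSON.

Construct AC machine:
Trie (insert patterns):
  n0 'ε': b→3 c→6 d→4 e→1
  n1 'e': a→2
  n2 'ea': ·  [P0 ends]
  n3 'b': ·  [P1 ends]
  n4 'd': a→5
  n5 'da': ·  [P2 ends]
  n6 'c': c→7 e→11
  n7 'cc': e→8
  n8 'cce': b→9
  n9 'cceb': d→10
  n10 'ccebd': ·  [P3 ends]
  n11 'ce': b→12
  n12 'ceb': d→13
  n13 'cebd': ·  [P4 ends]

Failure links (BFS by depth):
  n1('e'): parent n0 fail=0; on 'e' 0 → fail=0;  out ∅∪∅=∅
  n3('b'): parent n0 fail=0; on 'b' 0 → fail=0;  out {1}∪∅={1}
  n4('d'): parent n0 fail=0; on 'd' 0 → fail=0;  out ∅∪∅=∅
  n6('c'): parent n0 fail=0; on 'c' 0 → fail=0;  out ∅∪∅=∅
  n2('ea'): parent n1 fail=0; on 'a' 0 → fail=0;  out {0}∪∅={0}
  n5('da'): parent n4 fail=0; on 'a' 0 → fail=0;  out {2}∪∅={2}
  n7('cc'): parent n6 fail=0; on 'c' 0 → fail=6;  out ∅∪∅=∅
  n11('ce'): parent n6 fail=0; on 'e' 0 → fail=1;  out ∅∪∅=∅
  n8('cce'): parent n7 fail=6; on 'e' 6 → fail=11;  out ∅∪∅=∅
  n12('ceb'): parent n11 fail=1; on 'b' 1→0 → fail=3;  out ∅∪{1}={1}
  n9('cceb'): parent n8 fail=11; on 'b' 11 → fail=12;  out ∅∪{1}={1}
  n13('cebd'): parent n12 fail=3; on 'd' 3→0 → fail=4;  out {4}∪∅={4}
  n10('ccebd'): parent n9 fail=12; on 'd' 12 → fail=13;  out {3}∪{4}={3,4}

Run:
pos 0 'a': at 0
pos 1 'c': at 6
pos 2 'c': at 7
pos 3 'e': at 8
pos 4 'b': at 9  → match P1@[4:4]
pos 5 'd': at 10  → match P3@[1:5],P4@[2:5]
pos 6 'a': at 5 (via fail)  → match P2@[5:6]
pos 7 'd': at 4 (via fail)
pos 8 'c': at 6 (via fail)
pos 9 'c': at 7
pos 10 'e': at 8
pos 11 'b': at 9  → match P1@[11:11]
pos 12 'd': at 10  → match P3@[8:12],P4@[9:12]
pos 13 'c': at 6 (via fail)
pos 14 'c': at 7
pos 15 'e': at 8
pos 16 'b': at 9  → match P1@[16:16]
pos 17 'd': at 10  → match P3@[13:17],P4@[14:17]
pos 18 'c': at 6 (via fail)
pos 19 'd': at 4 (via fail)
pos 20 'd': at 4 (via fail)
pos 21 'e': at 1 (via fail)
pos 22 'b': at 3 (via fail)  → match P1@[22:22]
pos 23 'e': at 1 (via fail)
pos 24 'e': at 1 (via fail)
pos 25 'a': at 2  → match P0@[24:25]
pos 26 'b': at 3 (via fail)  → match P1@[26:26]
pos 27 'd': at 4 (via fail)
pos 28 'd': at 4 (via fail)
pos 29 'b': at 3 (via fail)  → match P1@[29:29]
pos 30 'e': at 1 (via fail)
pos 31 'a': at 2  → match P0@[30:31]
pos 32 'e': at 1 (via fail)
pos 33 'd': at 4 (via fail)
pos 34 'd': at 4 (via fail)
pos 35 'a': at 5  → match P2@[34:35]
pos 36 'e': at 1 (via fail)
pos 37 'b': at 3 (via fail)  → match P1@[37:37]
pos 38 'c': at 6 (via fail)
pos 39 'd': at 4 (via fail)
pos 40 'a': at 5  → match P2@[39:40]
pos 41 'c': at 6 (via fail)
pos 42 'e': at 11
pos 43 'd': at 4 (via fail)
pos 44 'a': at 5  → match P2@[43:44]
pos 45 'e': at 1 (via fail)
pos 46 'c': at 6 (via fail)
pos 47 'c': at 7
pos 48 'e': at 8
pos 49 'c': at 6 (via fail)
pos 50 'e': at 11
pos 51 'b': at 12  → match P1@[51:51]
pos 52 'd': at 13  → match P4@[49:52]
pos 53 'a': at 5 (via fail)  → match P2@[52:53]
pos 54 'd': at 4 (via fail)
pos 55 'a': at 5  → match P2@[54:55]
pos 56 'd': at 4 (via fail)
pos 57 'a': at 5  → match P2@[56:57]
pos 58 'd': at 4 (via fail)
pos 59 'a': at 5  → match P2@[58:59]
pos 60 'e': at 1 (via fail)
pos 61 'c': at 6 (via fail)
pos 62 'c': at 7
pos 63 'e': at 8
pos 64 'b': at 9  → match P1@[64:64]
pos 65 'd': at 10  → match P3@[61:65],P4@[62:65]
pos 66 'd': at 4 (via fail)
pos 67 'b': at 3 (via fail)  → match P1@[67:67]
pos 68 'd': at 4 (via fail)
pos 69 'b': at 3 (via fail)  → match P1@[69:69]
pos 70 'a': at 0 (via fail)
pos 71 'c': at 6
pos 72 'e': at 11
pos 73 'b': at 12  → match P1@[73:73]
pos 74 'd': at 13  → match P4@[71:74]
pos 75 'c': at 6 (via fail)
pos 76 'a': at 0 (via fail)

Result: [[4,1],[5,3],[5,4],[6,2],[11,1],[12,3],[12,4],[16,1],[17,3],[17,4],[22,1],[25,0],[26,1],[29,1],[31,0],[35,2],[37,1],[40,2],[44,2],[51,1],[52,4],[53,2],[55,2],[57,2],[59,2],[64,1],[65,3],[65,4],[67,1],[69,1],[73,1],[74,4]]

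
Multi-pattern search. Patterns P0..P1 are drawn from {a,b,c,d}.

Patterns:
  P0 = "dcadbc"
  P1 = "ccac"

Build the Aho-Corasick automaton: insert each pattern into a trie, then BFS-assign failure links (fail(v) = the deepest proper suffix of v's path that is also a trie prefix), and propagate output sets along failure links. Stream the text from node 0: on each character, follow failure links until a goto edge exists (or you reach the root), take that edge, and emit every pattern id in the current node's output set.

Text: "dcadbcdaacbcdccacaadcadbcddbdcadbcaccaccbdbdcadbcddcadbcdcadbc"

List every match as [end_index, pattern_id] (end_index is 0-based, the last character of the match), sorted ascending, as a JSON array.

Construct AC machine:
Trie nodes:
  0='ε' goto c→7 d→1
  1='d' goto c→2
  2='dc' goto a→3
  3='dca' goto d→4
  4='dcad' goto b→5
  5='dcadb' goto c→6
  6='dcadbc' goto ·  [P0 ends]
  7='c' goto c→8
  8='cc' goto a→9
  9='cca' goto c→10
  10='ccac' goto ·  [P1 ends]

BFS fail/out derivation:
  n1('d'): parent n0 fail=0; on 'd' 0 → fail=0;  out ∅∪∅=∅
  n7('c'): parent n0 fail=0; on 'c' 0 → fail=0;  out ∅∪∅=∅
  n2('dc'): parent n1 fail=0; on 'c' 0 → fail=7;  out ∅∪∅=∅
  n8('cc'): parent n7 fail=0; on 'c' 0 → fail=7;  out ∅∪∅=∅
  n3('dca'): parent n2 fail=7; on 'a' 7→0 → fail=0;  out ∅∪∅=∅
  n9('cca'): parent n8 fail=7; on 'a' 7→0 → fail=0;  out ∅∪∅=∅
  n4('dcad'): parent n3 fail=0; on 'd' 0 → fail=1;  out ∅∪∅=∅
  n10('ccac'): parent n9 fail=0; on 'c' 0 → fail=7;  out {1}∪∅={1}
  n5('dcadb'): parent n4 fail=1; on 'b' 1→0 → fail=0;  out ∅∪∅=∅
  n6('dcadbc'): parent n5 fail=0; on 'c' 0 → fail=7;  out {0}∪∅={0}

Run:
[0] read 'd'  n0⇒n1
[1] read 'c'  n1⇒n2
[2] read 'a'  n2⇒n3
[3] read 'd'  n3⇒n4
[4] read 'b'  n4⇒n5
[5] read 'c'  n5⇒n6  emit P0@[0:5]
[6] read 'd'  n6⇒n1 (fail-walked)
[7] read 'a'  n1⇒n0 (fail-walked)
[8] read 'a'  n0⇒n0
[9] read 'c'  n0⇒n7
[10] read 'b'  n7⇒n0 (fail-walked)
[11] read 'c'  n0⇒n7
[12] read 'd'  n7⇒n1 (fail-walked)
[13] read 'c'  n1⇒n2
[14] read 'c'  n2⇒n8 (fail-walked)
[15] read 'a'  n8⇒n9
[16] read 'c'  n9⇒n10  emit P1@[13:16]
[17] read 'a'  n10⇒n0 (fail-walked)
[18] read 'a'  n0⇒n0
[19] read 'd'  n0⇒n1
[20] read 'c'  n1⇒n2
[21] read 'a'  n2⇒n3
[22] read 'd'  n3⇒n4
[23] read 'b'  n4⇒n5
[24] read 'c'  n5⇒n6  emit P0@[19:24]
[25] read 'd'  n6⇒n1 (fail-walked)
[26] read 'd'  n1⇒n1 (fail-walked)
[27] read 'b'  n1⇒n0 (fail-walked)
[28] read 'd'  n0⇒n1
[29] read 'c'  n1⇒n2
[30] read 'a'  n2⇒n3
[31] read 'd'  n3⇒n4
[32] read 'b'  n4⇒n5
[33] read 'c'  n5⇒n6  emit P0@[28:33]
[34] read 'a'  n6⇒n0 (fail-walked)
[35] read 'c'  n0⇒n7
[36] read 'c'  n7⇒n8
[37] read 'a'  n8⇒n9
[38] read 'c'  n9⇒n10  emit P1@[35:38]
[39] read 'c'  n10⇒n8 (fail-walked)
[40] read 'b'  n8⇒n0 (fail-walked)
[41] read 'd'  n0⇒n1
[42] read 'b'  n1⇒n0 (fail-walked)
[43] read 'd'  n0⇒n1
[44] read 'c'  n1⇒n2
[45] read 'a'  n2⇒n3
[46] read 'd'  n3⇒n4
[47] read 'b'  n4⇒n5
[48] read 'c'  n5⇒n6  emit P0@[43:48]
[49] read 'd'  n6⇒n1 (fail-walked)
[50] read 'd'  n1⇒n1 (fail-walked)
[51] read 'c'  n1⇒n2
[52] read 'a'  n2⇒n3
[53] read 'd'  n3⇒n4
[54] read 'b'  n4⇒n5
[55] read 'c'  n5⇒n6  emit P0@[50:55]
[56] read 'd'  n6⇒n1 (fail-walked)
[57] read 'c'  n1⇒n2
[58] read 'a'  n2⇒n3
[59] read 'd'  n3⇒n4
[60] read 'b'  n4⇒n5
[61] read 'c'  n5⇒n6  emit P0@[56:61]

Matches: [[5,0],[16,1],[24,0],[33,0],[38,1],[48,0],[55,0],[61,0]]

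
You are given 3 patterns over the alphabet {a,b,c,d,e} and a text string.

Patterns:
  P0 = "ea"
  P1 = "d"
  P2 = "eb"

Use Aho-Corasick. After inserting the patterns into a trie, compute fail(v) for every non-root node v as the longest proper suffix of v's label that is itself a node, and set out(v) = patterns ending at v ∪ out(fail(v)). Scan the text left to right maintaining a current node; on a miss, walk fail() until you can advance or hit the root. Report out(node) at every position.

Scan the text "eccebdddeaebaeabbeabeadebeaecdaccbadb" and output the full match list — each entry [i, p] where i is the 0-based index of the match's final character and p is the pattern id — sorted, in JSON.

Construct AC machine:
Trie (insert patterns):
  n0 'ε': d→3 e→1
  n1 'e': a→2 b→4
  n2 'ea': ·  [P0 ends]
  n3 'd': ·  [P1 ends]
  n4 'eb': ·  [P2 ends]

BFS fail/out derivation:
  n1('e'): parent n0 fail=0; on 'e' 0 → fail=0;  out ∅∪∅=∅
  n3('d'): parent n0 fail=0; on 'd' 0 → fail=0;  out {1}∪∅={1}
  n2('ea'): parent n1 fail=0; on 'a' 0 → fail=0;  out {0}∪∅={0}
  n4('eb'): parent n1 fail=0; on 'b' 0 → fail=0;  out {2}∪∅={2}

Run:
i=0 'e': node 0→1
i=1 'c': node 1→0 (fail-walked)
i=2 'c': node 0→0
i=3 'e': node 0→1
i=4 'b': node 1→4  emit P2@[3:4]
i=5 'd': node 4→3 (fail-walked)  emit P1@[5:5]
i=6 'd': node 3→3 (fail-walked)  emit P1@[6:6]
i=7 'd': node 3→3 (fail-walked)  emit P1@[7:7]
i=8 'e': node 3→1 (fail-walked)
i=9 'a': node 1→2  emit P0@[8:9]
i=10 'e': node 2→1 (fail-walked)
i=11 'b': node 1→4  emit P2@[10:11]
i=12 'a': node 4→0 (fail-walked)
i=13 'e': node 0→1
i=14 'a': node 1→2  emit P0@[13:14]
i=15 'b': node 2→0 (fail-walked)
i=16 'b': node 0→0
i=17 'e': node 0→1
i=18 'a': node 1→2  emit P0@[17:18]
i=19 'b': node 2→0 (fail-walked)
i=20 'e': node 0→1
i=21 'a': node 1→2  emit P0@[20:21]
i=22 'd': node 2→3 (fail-walked)  emit P1@[22:22]
i=23 'e': node 3→1 (fail-walked)
i=24 'b': node 1→4  emit P2@[23:24]
i=25 'e': node 4→1 (fail-walked)
i=26 'a': node 1→2  emit P0@[25:26]
i=27 'e': node 2→1 (fail-walked)
i=28 'c': node 1→0 (fail-walked)
i=29 'd': node 0→3  emit P1@[29:29]
i=30 'a': node 3→0 (fail-walked)
i=31 'c': node 0→0
i=32 'c': node 0→0
i=33 'b': node 0→0
i=34 'a': node 0→0
i=35 'd': node 0→3  emit P1@[35:35]
i=36 'b': node 3→0 (fail-walked)

All matches (sorted): [[4,2],[5,1],[6,1],[7,1],[9,0],[11,2],[14,0],[18,0],[21,0],[22,1],[24,2],[26,0],[29,1],[35,1]]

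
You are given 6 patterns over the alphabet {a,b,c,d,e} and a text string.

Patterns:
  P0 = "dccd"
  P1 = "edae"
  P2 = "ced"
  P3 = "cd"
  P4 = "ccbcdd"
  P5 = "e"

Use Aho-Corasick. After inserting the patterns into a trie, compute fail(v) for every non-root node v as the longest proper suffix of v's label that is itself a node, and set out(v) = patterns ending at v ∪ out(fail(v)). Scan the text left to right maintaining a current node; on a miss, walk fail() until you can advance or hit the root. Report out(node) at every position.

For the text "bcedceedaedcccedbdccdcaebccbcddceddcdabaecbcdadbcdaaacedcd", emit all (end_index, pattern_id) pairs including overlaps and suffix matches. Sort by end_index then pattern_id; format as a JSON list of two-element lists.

Build:
Trie nodes:
  0='ε' goto c→9 d→1 e→5
  1='d' goto c→2
  2='dc' goto c→3
  3='dcc' goto d→4
  4='dccd' goto ·  ←P0
  5='e' goto d→6  ←P5
  6='ed' goto a→7
  7='eda' goto e→8
  8='edae' goto ·  ←P1
  9='c' goto c→13 d→12 e→10
  10='ce' goto d→11
  11='ced' goto ·  ←P2
  12='cd' goto ·  ←P3
  13='cc' goto b→14
  14='ccb' goto c→15
  15='ccbc' goto d→16
  16='ccbcd' goto d→17
  17='ccbcdd' goto ·  ←P4

BFS fail/out derivation:
  n1('d'): parent n0 fail=0; on 'd' 0 → fail=0;  out ∅∪∅=∅
  n5('e'): parent n0 fail=0; on 'e' 0 → fail=0;  out {5}∪∅={5}
  n9('c'): parent n0 fail=0; on 'c' 0 → fail=0;  out ∅∪∅=∅
  n2('dc'): parent n1 fail=0; on 'c' 0 → fail=9;  out ∅∪∅=∅
  n6('ed'): parent n5 fail=0; on 'd' 0 → fail=1;  out ∅∪∅=∅
  n10('ce'): parent n9 fail=0; on 'e' 0 → fail=5;  out ∅∪{5}={5}
  n12('cd'): parent n9 fail=0; on 'd' 0 → fail=1;  out {3}∪∅={3}
  n13('cc'): parent n9 fail=0; on 'c' 0 → fail=9;  out ∅∪∅=∅
  n3('dcc'): parent n2 fail=9; on 'c' 9 → fail=13;  out ∅∪∅=∅
  n7('eda'): parent n6 fail=1; on 'a' 1→0 → fail=0;  out ∅∪∅=∅
  n11('ced'): parent n10 fail=5; on 'd' 5 → fail=6;  out {2}∪∅={2}
  n14('ccb'): parent n13 fail=9; on 'b' 9→0 → fail=0;  out ∅∪∅=∅
  n4('dccd'): parent n3 fail=13; on 'd' 13→9 → fail=12;  out {0}∪{3}={0,3}
  n8('edae'): parent n7 fail=0; on 'e' 0 → fail=5;  out {1}∪{5}={1,5}
  n15('ccbc'): parent n14 fail=0; on 'c' 0 → fail=9;  out ∅∪∅=∅
  n16('ccbcd'): parent n15 fail=9; on 'd' 9 → fail=12;  out ∅∪{3}={3}
  n17('ccbcdd'): parent n16 fail=12; on 'd' 12→1→0 → fail=1;  out {4}∪∅={4}

Scan:
[0] read 'b'  n0⇒n0
[1] read 'c'  n0⇒n9
[2] read 'e'  n9⇒n10  ** P5@[2:2]
[3] read 'd'  n10⇒n11  ** P2@[1:3]
[4] read 'c'  n11⇒n2 (via fail)
[5] read 'e'  n2⇒n10 (via fail)  ** P5@[5:5]
[6] read 'e'  n10⇒n5 (via fail)  ** P5@[6:6]
[7] read 'd'  n5⇒n6
[8] read 'a'  n6⇒n7
[9] read 'e'  n7⇒n8  ** P1@[6:9],P5@[9:9]
[10] read 'd'  n8⇒n6 (via fail)
[11] read 'c'  n6⇒n2 (via fail)
[12] read 'c'  n2⇒n3
[13] read 'c'  n3⇒n13 (via fail)
[14] read 'e'  n13⇒n10 (via fail)  ** P5@[14:14]
[15] read 'd'  n10⇒n11  ** P2@[13:15]
[16] read 'b'  n11⇒n0 (via fail)
[17] read 'd'  n0⇒n1
[18] read 'c'  n1⇒n2
[19] read 'c'  n2⇒n3
[20] read 'd'  n3⇒n4  ** P0@[17:20],P3@[19:20]
[21] read 'c'  n4⇒n2 (via fail)
[22] read 'a'  n2⇒n0 (via fail)
[23] read 'e'  n0⇒n5  ** P5@[23:23]
[24] read 'b'  n5⇒n0 (via fail)
[25] read 'c'  n0⇒n9
[26] read 'c'  n9⇒n13
[27] read 'b'  n13⇒n14
[28] read 'c'  n14⇒n15
[29] read 'd'  n15⇒n16  ** P3@[28:29]
[30] read 'd'  n16⇒n17  ** P4@[25:30]
[31] read 'c'  n17⇒n2 (via fail)
[32] read 'e'  n2⇒n10 (via fail)  ** P5@[32:32]
[33] read 'd'  n10⇒n11  ** P2@[31:33]
[34] read 'd'  n11⇒n1 (via fail)
[35] read 'c'  n1⇒n2
[36] read 'd'  n2⇒n12 (via fail)  ** P3@[35:36]
[37] read 'a'  n12⇒n0 (via fail)
[38] read 'b'  n0⇒n0
[39] read 'a'  n0⇒n0
[40] read 'e'  n0⇒n5  ** P5@[40:40]
[41] read 'c'  n5⇒n9 (via fail)
[42] read 'b'  n9⇒n0 (via fail)
[43] read 'c'  n0⇒n9
[44] read 'd'  n9⇒n12  ** P3@[43:44]
[45] read 'a'  n12⇒n0 (via fail)
[46] read 'd'  n0⇒n1
[47] read 'b'  n1⇒n0 (via fail)
[48] read 'c'  n0⇒n9
[49] read 'd'  n9⇒n12  ** P3@[48:49]
[50] read 'a'  n12⇒n0 (via fail)
[51] read 'a'  n0⇒n0
[52] read 'a'  n0⇒n0
[53] read 'c'  n0⇒n9
[54] read 'e'  n9⇒n10  ** P5@[54:54]
[55] read 'd'  n10⇒n11  ** P2@[53:55]
[56] read 'c'  n11⇒n2 (via fail)
[57] read 'd'  n2⇒n12 (via fail)  ** P3@[56:57]

Matches: [[2,5],[3,2],[5,5],[6,5],[9,1],[9,5],[14,5],[15,2],[20,0],[20,3],[23,5],[29,3],[30,4],[32,5],[33,2],[36,3],[40,5],[44,3],[49,3],[54,5],[55,2],[57,3]]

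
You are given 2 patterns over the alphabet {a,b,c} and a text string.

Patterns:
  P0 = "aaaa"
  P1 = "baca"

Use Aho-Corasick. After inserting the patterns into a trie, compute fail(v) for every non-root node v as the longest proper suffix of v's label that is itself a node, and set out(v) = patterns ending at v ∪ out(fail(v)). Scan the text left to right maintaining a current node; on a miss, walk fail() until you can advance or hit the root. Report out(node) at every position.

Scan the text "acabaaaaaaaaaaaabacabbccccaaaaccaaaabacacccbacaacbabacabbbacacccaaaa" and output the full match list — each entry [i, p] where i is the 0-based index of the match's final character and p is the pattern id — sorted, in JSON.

Construct AC machine:
Trie (insert patterns):
  n0 'ε': a→1 b→5
  n1 'a': a→2
  n2 'aa': a→3
  n3 'aaa': a→4
  n4 'aaaa': ·  [P0 ends]
  n5 'b': a→6
  n6 'ba': c→7
  n7 'bac': a→8
  n8 'baca': ·  [P1 ends]

BFS fail/out derivation:
  fail(1) 'a': from fail(0)=0 chase 'a': 0 ⇒ 0;  out=∅∪out(0)=∅
  fail(5) 'b': from fail(0)=0 chase 'b': 0 ⇒ 0;  out=∅∪out(0)=∅
  fail(2) 'aa': from fail(1)=0 chase 'a': 0 ⇒ 1;  out=∅∪out(1)=∅
  fail(6) 'ba': from fail(5)=0 chase 'a': 0 ⇒ 1;  out=∅∪out(1)=∅
  fail(3) 'aaa': from fail(2)=1 chase 'a': 1 ⇒ 2;  out=∅∪out(2)=∅
  fail(7) 'bac': from fail(6)=1 chase 'c': 1→0 ⇒ 0;  out=∅∪out(0)=∅
  fail(4) 'aaaa': from fail(3)=2 chase 'a': 2 ⇒ 3;  out={0}∪out(3)={0}
  fail(8) 'baca': from fail(7)=0 chase 'a': 0 ⇒ 1;  out={1}∪out(1)={1}

Text stream:
i=0 'a': node 0→1
i=1 'c': node 1→0 (fail-walked)
i=2 'a': node 0→1
i=3 'b': node 1→5 (fail-walked)
i=4 'a': node 5→6
i=5 'a': node 6→2 (fail-walked)
i=6 'a': node 2→3
i=7 'a': node 3→4  → match P0@[4:7]
i=8 'a': node 4→4 (fail-walked)  → match P0@[5:8]
i=9 'a': node 4→4 (fail-walked)  → match P0@[6:9]
i=10 'a': node 4→4 (fail-walked)  → match P0@[7:10]
i=11 'a': node 4→4 (fail-walked)  → match P0@[8:11]
i=12 'a': node 4→4 (fail-walked)  → match P0@[9:12]
i=13 'a': node 4→4 (fail-walked)  → match P0@[10:13]
i=14 'a': node 4→4 (fail-walked)  → match P0@[11:14]
i=15 'a': node 4→4 (fail-walked)  → match P0@[12:15]
i=16 'b': node 4→5 (fail-walked)
i=17 'a': node 5→6
i=18 'c': node 6→7
i=19 'a': node 7→8  → match P1@[16:19]
i=20 'b': node 8→5 (fail-walked)
i=21 'b': node 5→5 (fail-walked)
i=22 'c': node 5→0 (fail-walked)
i=23 'c': node 0→0
i=24 'c': node 0→0
i=25 'c': node 0→0
i=26 'a': node 0→1
i=27 'a': node 1→2
i=28 'a': node 2→3
i=29 'a': node 3→4  → match P0@[26:29]
i=30 'c': node 4→0 (fail-walked)
i=31 'c': node 0→0
i=32 'a': node 0→1
i=33 'a': node 1→2
i=34 'a': node 2→3
i=35 'a': node 3→4  → match P0@[32:35]
i=36 'b': node 4→5 (fail-walked)
i=37 'a': node 5→6
i=38 'c': node 6→7
i=39 'a': node 7→8  → match P1@[36:39]
i=40 'c': node 8→0 (fail-walked)
i=41 'c': node 0→0
i=42 'c': node 0→0
i=43 'b': node 0→5
i=44 'a': node 5→6
i=45 'c': node 6→7
i=46 'a': node 7→8  → match P1@[43:46]
i=47 'a': node 8→2 (fail-walked)
i=48 'c': node 2→0 (fail-walked)
i=49 'b': node 0→5
i=50 'a': node 5→6
i=51 'b': node 6→5 (fail-walked)
i=52 'a': node 5→6
i=53 'c': node 6→7
i=54 'a': node 7→8  → match P1@[51:54]
i=55 'b': node 8→5 (fail-walked)
i=56 'b': node 5→5 (fail-walked)
i=57 'b': node 5→5 (fail-walked)
i=58 'a': node 5→6
i=59 'c': node 6→7
i=60 'a': node 7→8  → match P1@[57:60]
i=61 'c': node 8→0 (fail-walked)
i=62 'c': node 0→0
i=63 'c': node 0→0
i=64 'a': node 0→1
i=65 'a': node 1→2
i=66 'a': node 2→3
i=67 'a': node 3→4  → match P0@[64:67]

Result: [[7,0],[8,0],[9,0],[10,0],[11,0],[12,0],[13,0],[14,0],[15,0],[19,1],[29,0],[35,0],[39,1],[46,1],[54,1],[60,1],[67,0]]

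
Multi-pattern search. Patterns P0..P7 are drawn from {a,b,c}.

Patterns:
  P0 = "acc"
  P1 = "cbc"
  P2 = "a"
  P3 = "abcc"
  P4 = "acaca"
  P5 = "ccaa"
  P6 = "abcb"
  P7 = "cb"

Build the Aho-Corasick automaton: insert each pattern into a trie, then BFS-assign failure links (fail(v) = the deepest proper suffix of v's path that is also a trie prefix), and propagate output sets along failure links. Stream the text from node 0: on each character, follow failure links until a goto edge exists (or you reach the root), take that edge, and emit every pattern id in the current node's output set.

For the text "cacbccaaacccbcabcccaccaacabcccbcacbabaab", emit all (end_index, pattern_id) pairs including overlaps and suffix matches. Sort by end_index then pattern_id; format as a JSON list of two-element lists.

Construct AC machine:
Trie nodes:
  0='ε' goto a→1 c→4
  1='a' goto b→7 c→2  [P2 ends]
  2='ac' goto a→10 c→3
  3='acc' goto ·  [P0 ends]
  4='c' goto b→5 c→13
  5='cb' goto c→6  [P7 ends]
  6='cbc' goto ·  [P1 ends]
  7='ab' goto c→8
  8='abc' goto b→16 c→9
  9='abcc' goto ·  [P3 ends]
  10='aca' goto c→11
  11='acac' goto a→12
  12='acaca' goto ·  [P4 ends]
  13='cc' goto a→14
  14='cca' goto a→15
  15='ccaa' goto ·  [P5 ends]
  16='abcb' goto ·  [P6 ends]

Failure links (BFS by depth):
  n1('a'): parent n0 fail=0; on 'a' 0 → fail=0;  out {2}∪∅={2}
  n4('c'): parent n0 fail=0; on 'c' 0 → fail=0;  out ∅∪∅=∅
  n2('ac'): parent n1 fail=0; on 'c' 0 → fail=4;  out ∅∪∅=∅
  n5('cb'): parent n4 fail=0; on 'b' 0 → fail=0;  out {7}∪∅={7}
  n7('ab'): parent n1 fail=0; on 'b' 0 → fail=0;  out ∅∪∅=∅
  n13('cc'): parent n4 fail=0; on 'c' 0 → fail=4;  out ∅∪∅=∅
  n3('acc'): parent n2 fail=4; on 'c' 4 → fail=13;  out {0}∪∅={0}
  n6('cbc'): parent n5 fail=0; on 'c' 0 → fail=4;  out {1}∪∅={1}
  n8('abc'): parent n7 fail=0; on 'c' 0 → fail=4;  out ∅∪∅=∅
  n10('aca'): parent n2 fail=4; on 'a' 4→0 → fail=1;  out ∅∪{2}={2}
  n14('cca'): parent n13 fail=4; on 'a' 4→0 → fail=1;  out ∅∪{2}={2}
  n9('abcc'): parent n8 fail=4; on 'c' 4 → fail=13;  out {3}∪∅={3}
  n11('acac'): parent n10 fail=1; on 'c' 1 → fail=2;  out ∅∪∅=∅
  n15('ccaa'): parent n14 fail=1; on 'a' 1→0 → fail=1;  out {5}∪{2}={2,5}
  n16('abcb'): parent n8 fail=4; on 'b' 4 → fail=5;  out {6}∪{7}={6,7}
  n12('acaca'): parent n11 fail=2; on 'a' 2 → fail=10;  out {4}∪{2}={2,4}

Scan:
i=0 'c': node 0→4
i=1 'a': node 4→1 (via fail)  ** P2@[1:1]
i=2 'c': node 1→2
i=3 'b': node 2→5 (via fail)  ** P7@[2:3]
i=4 'c': node 5→6  ** P1@[2:4]
i=5 'c': node 6→13 (via fail)
i=6 'a': node 13→14  ** P2@[6:6]
i=7 'a': node 14→15  ** P2@[7:7],P5@[4:7]
i=8 'a': node 15→1 (via fail)  ** P2@[8:8]
i=9 'c': node 1→2
i=10 'c': node 2→3  ** P0@[8:10]
i=11 'c': node 3→13 (via fail)
i=12 'b': node 13→5 (via fail)  ** P7@[11:12]
i=13 'c': node 5→6  ** P1@[11:13]
i=14 'a': node 6→1 (via fail)  ** P2@[14:14]
i=15 'b': node 1→7
i=16 'c': node 7→8
i=17 'c': node 8→9  ** P3@[14:17]
i=18 'c': node 9→13 (via fail)
i=19 'a': node 13→14  ** P2@[19:19]
i=20 'c': node 14→2 (via fail)
i=21 'c': node 2→3  ** P0@[19:21]
i=22 'a': node 3→14 (via fail)  ** P2@[22:22]
i=23 'a': node 14→15  ** P2@[23:23],P5@[20:23]
i=24 'c': node 15→2 (via fail)
i=25 'a': node 2→10  ** P2@[25:25]
i=26 'b': node 10→7 (via fail)
i=27 'c': node 7→8
i=28 'c': node 8→9  ** P3@[25:28]
i=29 'c': node 9→13 (via fail)
i=30 'b': node 13→5 (via fail)  ** P7@[29:30]
i=31 'c': node 5→6  ** P1@[29:31]
i=32 'a': node 6→1 (via fail)  ** P2@[32:32]
i=33 'c': node 1→2
i=34 'b': node 2→5 (via fail)  ** P7@[33:34]
i=35 'a': node 5→1 (via fail)  ** P2@[35:35]
i=36 'b': node 1→7
i=37 'a': node 7→1 (via fail)  ** P2@[37:37]
i=38 'a': node 1→1 (via fail)  ** P2@[38:38]
i=39 'b': node 1→7

Matches: [[1,2],[3,7],[4,1],[6,2],[7,2],[7,5],[8,2],[10,0],[12,7],[13,1],[14,2],[17,3],[19,2],[21,0],[22,2],[23,2],[23,5],[25,2],[28,3],[30,7],[31,1],[32,2],[34,7],[35,2],[37,2],[38,2]]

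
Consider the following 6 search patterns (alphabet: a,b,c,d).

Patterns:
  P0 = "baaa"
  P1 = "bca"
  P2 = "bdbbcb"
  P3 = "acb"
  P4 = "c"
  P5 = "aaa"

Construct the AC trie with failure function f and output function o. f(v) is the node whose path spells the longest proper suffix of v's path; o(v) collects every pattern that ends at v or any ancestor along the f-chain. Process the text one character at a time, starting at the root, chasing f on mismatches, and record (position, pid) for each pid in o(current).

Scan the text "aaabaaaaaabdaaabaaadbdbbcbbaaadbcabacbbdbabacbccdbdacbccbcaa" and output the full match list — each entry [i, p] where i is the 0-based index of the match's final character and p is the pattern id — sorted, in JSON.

Build automaton:
Trie nodes:
  n0 'ε': a→12 b→1 c→15
  n1 'b': a→2 c→5 d→7
  n2 'ba': a→3
  n3 'baa': a→4
  n4 'baaa': ·  ←P0
  n5 'bc': a→6
  n6 'bca': ·  ←P1
  n7 'bd': b→8
  n8 'bdb': b→9
  n9 'bdbb': c→10
  n10 'bdbbc': b→11
  n11 'bdbbcb': ·  ←P2
  n12 'a': a→16 c→13
  n13 'ac': b→14
  n14 'acb': ·  ←P3
  n15 'c': ·  ←P4
  n16 'aa': a→17
  n17 'aaa': ·  ←P5

Failure links (BFS by depth):
  n1('b'): parent n0 fail=0; on 'b' 0 → fail=0;  out ∅∪∅=∅
  n12('a'): parent n0 fail=0; on 'a' 0 → fail=0;  out ∅∪∅=∅
  n15('c'): parent n0 fail=0; on 'c' 0 → fail=0;  out {4}∪∅={4}
  n2('ba'): parent n1 fail=0; on 'a' 0 → fail=12;  out ∅∪∅=∅
  n5('bc'): parent n1 fail=0; on 'c' 0 → fail=15;  out ∅∪{4}={4}
  n7('bd'): parent n1 fail=0; on 'd' 0 → fail=0;  out ∅∪∅=∅
  n13('ac'): parent n12 fail=0; on 'c' 0 → fail=15;  out ∅∪{4}={4}
  n16('aa'): parent n12 fail=0; on 'a' 0 → fail=12;  out ∅∪∅=∅
  n3('baa'): parent n2 fail=12; on 'a' 12 → fail=16;  out ∅∪∅=∅
  n6('bca'): parent n5 fail=15; on 'a' 15→0 → fail=12;  out {1}∪∅={1}
  n8('bdb'): parent n7 fail=0; on 'b' 0 → fail=1;  out ∅∪∅=∅
  n14('acb'): parent n13 fail=15; on 'b' 15→0 → fail=1;  out {3}∪∅={3}
  n17('aaa'): parent n16 fail=12; on 'a' 12 → fail=16;  out {5}∪∅={5}
  n4('baaa'): parent n3 fail=16; on 'a' 16 → fail=17;  out {0}∪{5}={0,5}
  n9('bdbb'): parent n8 fail=1; on 'b' 1→0 → fail=1;  out ∅∪∅=∅
  n10('bdbbc'): parent n9 fail=1; on 'c' 1 → fail=5;  out ∅∪{4}={4}
  n11('bdbbcb'): parent n10 fail=5; on 'b' 5→15→0 → fail=1;  out {2}∪∅={2}

Scan:
i=0 'a': node 0→12
i=1 'a': node 12→16
i=2 'a': node 16→17  ** P5@[0:2]
i=3 'b': node 17→1 (via fail)
i=4 'a': node 1→2
i=5 'a': node 2→3
i=6 'a': node 3→4  ** P0@[3:6],P5@[4:6]
i=7 'a': node 4→17 (via fail)  ** P5@[5:7]
i=8 'a': node 17→17 (via fail)  ** P5@[6:8]
i=9 'a': node 17→17 (via fail)  ** P5@[7:9]
i=10 'b': node 17→1 (via fail)
i=11 'd': node 1→7
i=12 'a': node 7→12 (via fail)
i=13 'a': node 12→16
i=14 'a': node 16→17  ** P5@[12:14]
i=15 'b': node 17→1 (via fail)
i=16 'a': node 1→2
i=17 'a': node 2→3
i=18 'a': node 3→4  ** P0@[15:18],P5@[16:18]
i=19 'd': node 4→0 (via fail)
i=20 'b': node 0→1
i=21 'd': node 1→7
i=22 'b': node 7→8
i=23 'b': node 8→9
i=24 'c': node 9→10  ** P4@[24:24]
i=25 'b': node 10→11  ** P2@[20:25]
i=26 'b': node 11→1 (via fail)
i=27 'a': node 1→2
i=28 'a': node 2→3
i=29 'a': node 3→4  ** P0@[26:29],P5@[27:29]
i=30 'd': node 4→0 (via fail)
i=31 'b': node 0→1
i=32 'c': node 1→5  ** P4@[32:32]
i=33 'a': node 5→6  ** P1@[31:33]
i=34 'b': node 6→1 (via fail)
i=35 'a': node 1→2
i=36 'c': node 2→13 (via fail)  ** P4@[36:36]
i=37 'b': node 13→14  ** P3@[35:37]
i=38 'b': node 14→1 (via fail)
i=39 'd': node 1→7
i=40 'b': node 7→8
i=41 'a': node 8→2 (via fail)
i=42 'b': node 2→1 (via fail)
i=43 'a': node 1→2
i=44 'c': node 2→13 (via fail)  ** P4@[44:44]
i=45 'b': node 13→14  ** P3@[43:45]
i=46 'c': node 14→5 (via fail)  ** P4@[46:46]
i=47 'c': node 5→15 (via fail)  ** P4@[47:47]
i=48 'd': node 15→0 (via fail)
i=49 'b': node 0→1
i=50 'd': node 1→7
i=51 'a': node 7→12 (via fail)
i=52 'c': node 12→13  ** P4@[52:52]
i=53 'b': node 13→14  ** P3@[51:53]
i=54 'c': node 14→5 (via fail)  ** P4@[54:54]
i=55 'c': node 5→15 (via fail)  ** P4@[55:55]
i=56 'b': node 15→1 (via fail)
i=57 'c': node 1→5  ** P4@[57:57]
i=58 'a': node 5→6  ** P1@[56:58]
i=59 'a': node 6→16 (via fail)

Result: [[2,5],[6,0],[6,5],[7,5],[8,5],[9,5],[14,5],[18,0],[18,5],[24,4],[25,2],[29,0],[29,5],[32,4],[33,1],[36,4],[37,3],[44,4],[45,3],[46,4],[47,4],[52,4],[53,3],[54,4],[55,4],[57,4],[58,1]]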